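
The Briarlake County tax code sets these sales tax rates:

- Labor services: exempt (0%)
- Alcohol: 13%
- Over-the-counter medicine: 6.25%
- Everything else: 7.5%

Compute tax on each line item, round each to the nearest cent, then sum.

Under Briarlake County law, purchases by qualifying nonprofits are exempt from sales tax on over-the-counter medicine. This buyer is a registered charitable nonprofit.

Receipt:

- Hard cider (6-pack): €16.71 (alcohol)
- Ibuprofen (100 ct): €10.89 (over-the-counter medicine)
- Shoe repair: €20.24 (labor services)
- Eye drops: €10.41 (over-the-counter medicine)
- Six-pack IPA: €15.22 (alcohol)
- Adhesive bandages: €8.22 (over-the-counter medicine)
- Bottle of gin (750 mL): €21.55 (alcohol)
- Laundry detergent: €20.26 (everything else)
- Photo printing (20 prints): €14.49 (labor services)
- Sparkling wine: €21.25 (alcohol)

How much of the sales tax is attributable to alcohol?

€9.71

Hard cider (6-pack) €16.71: alcohol → 13% → €2.17
Six-pack IPA €15.22: alcohol → 13% → €1.98
Bottle of gin (750 mL) €21.55: alcohol → 13% → €2.80
Sparkling wine €21.25: alcohol → 13% → €2.76
Tax on alcohol = €2.17 + €1.98 + €2.80 + €2.76 = €9.71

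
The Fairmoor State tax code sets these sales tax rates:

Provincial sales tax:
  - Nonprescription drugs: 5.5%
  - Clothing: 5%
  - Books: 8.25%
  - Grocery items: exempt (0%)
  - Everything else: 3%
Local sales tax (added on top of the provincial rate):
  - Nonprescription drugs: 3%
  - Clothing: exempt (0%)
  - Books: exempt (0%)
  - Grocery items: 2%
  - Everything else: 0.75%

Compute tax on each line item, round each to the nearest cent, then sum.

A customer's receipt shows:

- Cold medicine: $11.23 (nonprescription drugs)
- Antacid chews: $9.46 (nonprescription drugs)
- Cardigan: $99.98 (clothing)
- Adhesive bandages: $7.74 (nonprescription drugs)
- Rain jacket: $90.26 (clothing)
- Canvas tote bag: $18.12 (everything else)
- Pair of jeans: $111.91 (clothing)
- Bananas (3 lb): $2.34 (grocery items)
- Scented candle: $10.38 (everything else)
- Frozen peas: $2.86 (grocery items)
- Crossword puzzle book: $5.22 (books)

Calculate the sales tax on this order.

Cold medicine $11.23: nonprescription drugs → 5.5% + 3% local = 8.5% → $0.95
Antacid chews $9.46: nonprescription drugs → 5.5% + 3% local = 8.5% → $0.80
Cardigan $99.98: clothing → 5% + 0% local = 5% → $5.00
Adhesive bandages $7.74: nonprescription drugs → 5.5% + 3% local = 8.5% → $0.66
Rain jacket $90.26: clothing → 5% + 0% local = 5% → $4.51
Canvas tote bag $18.12: everything else → 3% + 0.75% local = 3.75% → $0.68
Pair of jeans $111.91: clothing → 5% + 0% local = 5% → $5.60
Bananas (3 lb) $2.34: grocery items → 0% + 2% local = 2% → $0.05
Scented candle $10.38: everything else → 3% + 0.75% local = 3.75% → $0.39
Frozen peas $2.86: grocery items → 0% + 2% local = 2% → $0.06
Crossword puzzle book $5.22: books → 8.25% + 0% local = 8.25% → $0.43
Total tax = $0.95 + $0.80 + $5.00 + $0.66 + $4.51 + $0.68 + $5.60 + $0.05 + $0.39 + $0.06 + $0.43 = $19.13

$19.13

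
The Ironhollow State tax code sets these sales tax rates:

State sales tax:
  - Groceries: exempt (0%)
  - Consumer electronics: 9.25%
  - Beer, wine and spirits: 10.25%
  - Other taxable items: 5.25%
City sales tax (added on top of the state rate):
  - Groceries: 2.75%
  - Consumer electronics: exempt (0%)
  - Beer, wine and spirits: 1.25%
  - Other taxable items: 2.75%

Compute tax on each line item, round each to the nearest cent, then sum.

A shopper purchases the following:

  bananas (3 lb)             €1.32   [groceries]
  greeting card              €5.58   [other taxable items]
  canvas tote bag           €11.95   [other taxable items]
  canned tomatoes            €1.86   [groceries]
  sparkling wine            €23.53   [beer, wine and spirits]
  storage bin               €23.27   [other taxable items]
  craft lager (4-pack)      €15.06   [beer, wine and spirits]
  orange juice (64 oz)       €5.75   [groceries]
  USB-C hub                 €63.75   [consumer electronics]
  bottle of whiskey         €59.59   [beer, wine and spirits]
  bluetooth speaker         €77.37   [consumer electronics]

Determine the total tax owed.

€27.87

Bananas (3 lb) €1.32: groceries → 0% + 2.75% city = 2.75% → €0.04
Greeting card €5.58: other taxable items → 5.25% + 2.75% city = 8% → €0.45
Canvas tote bag €11.95: other taxable items → 5.25% + 2.75% city = 8% → €0.96
Canned tomatoes €1.86: groceries → 0% + 2.75% city = 2.75% → €0.05
Sparkling wine €23.53: beer, wine and spirits → 10.25% + 1.25% city = 11.5% → €2.71
Storage bin €23.27: other taxable items → 5.25% + 2.75% city = 8% → €1.86
Craft lager (4-pack) €15.06: beer, wine and spirits → 10.25% + 1.25% city = 11.5% → €1.73
Orange juice (64 oz) €5.75: groceries → 0% + 2.75% city = 2.75% → €0.16
USB-C hub €63.75: consumer electronics → 9.25% + 0% city = 9.25% → €5.90
Bottle of whiskey €59.59: beer, wine and spirits → 10.25% + 1.25% city = 11.5% → €6.85
Bluetooth speaker €77.37: consumer electronics → 9.25% + 0% city = 9.25% → €7.16
Total tax = €0.04 + €0.45 + €0.96 + €0.05 + €2.71 + €1.86 + €1.73 + €0.16 + €5.90 + €6.85 + €7.16 = €27.87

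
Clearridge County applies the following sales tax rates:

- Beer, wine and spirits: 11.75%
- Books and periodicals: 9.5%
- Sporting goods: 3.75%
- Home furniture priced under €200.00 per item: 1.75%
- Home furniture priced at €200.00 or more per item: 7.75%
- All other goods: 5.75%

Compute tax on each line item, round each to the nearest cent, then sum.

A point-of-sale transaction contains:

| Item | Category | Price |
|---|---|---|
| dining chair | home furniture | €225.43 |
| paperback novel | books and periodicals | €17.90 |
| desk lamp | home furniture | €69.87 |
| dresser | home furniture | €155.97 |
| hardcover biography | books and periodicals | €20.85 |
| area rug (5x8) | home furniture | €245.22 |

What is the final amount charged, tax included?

€779.34

Dining chair €225.43: home furniture, €200.00 or more → 7.75% → €17.47
Paperback novel €17.90: books and periodicals → 9.5% → €1.70
Desk lamp €69.87: home furniture, under €200.00 → 1.75% → €1.22
Dresser €155.97: home furniture, under €200.00 → 1.75% → €2.73
Hardcover biography €20.85: books and periodicals → 9.5% → €1.98
Area rug (5x8) €245.22: home furniture, €200.00 or more → 7.75% → €19.00
Subtotal = €735.24; tax = €44.10; total due = €779.34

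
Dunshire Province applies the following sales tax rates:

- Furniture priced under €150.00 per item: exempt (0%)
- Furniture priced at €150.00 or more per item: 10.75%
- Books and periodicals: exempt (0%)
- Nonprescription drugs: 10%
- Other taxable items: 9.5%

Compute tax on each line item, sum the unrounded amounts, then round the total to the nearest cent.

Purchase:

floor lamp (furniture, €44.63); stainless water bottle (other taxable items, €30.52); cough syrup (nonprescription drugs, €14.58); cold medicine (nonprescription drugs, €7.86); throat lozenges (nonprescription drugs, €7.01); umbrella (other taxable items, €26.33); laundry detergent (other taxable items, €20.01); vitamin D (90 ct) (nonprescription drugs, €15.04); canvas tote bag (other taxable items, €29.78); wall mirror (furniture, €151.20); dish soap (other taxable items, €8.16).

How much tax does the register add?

Floor lamp €44.63: furniture, under €150.00 → 0% → €0.00
Stainless water bottle €30.52: other taxable items → 9.5% → €2.8994
Cough syrup €14.58: nonprescription drugs → 10% → €1.458
Cold medicine €7.86: nonprescription drugs → 10% → €0.786
Throat lozenges €7.01: nonprescription drugs → 10% → €0.701
Umbrella €26.33: other taxable items → 9.5% → €2.50135
Laundry detergent €20.01: other taxable items → 9.5% → €1.90095
Vitamin D (90 ct) €15.04: nonprescription drugs → 10% → €1.504
Canvas tote bag €29.78: other taxable items → 9.5% → €2.8291
Wall mirror €151.20: furniture, €150.00 or more → 10.75% → €16.254
Dish soap €8.16: other taxable items → 9.5% → €0.7752
Unrounded tax sum = €31.609 → €31.61

€31.61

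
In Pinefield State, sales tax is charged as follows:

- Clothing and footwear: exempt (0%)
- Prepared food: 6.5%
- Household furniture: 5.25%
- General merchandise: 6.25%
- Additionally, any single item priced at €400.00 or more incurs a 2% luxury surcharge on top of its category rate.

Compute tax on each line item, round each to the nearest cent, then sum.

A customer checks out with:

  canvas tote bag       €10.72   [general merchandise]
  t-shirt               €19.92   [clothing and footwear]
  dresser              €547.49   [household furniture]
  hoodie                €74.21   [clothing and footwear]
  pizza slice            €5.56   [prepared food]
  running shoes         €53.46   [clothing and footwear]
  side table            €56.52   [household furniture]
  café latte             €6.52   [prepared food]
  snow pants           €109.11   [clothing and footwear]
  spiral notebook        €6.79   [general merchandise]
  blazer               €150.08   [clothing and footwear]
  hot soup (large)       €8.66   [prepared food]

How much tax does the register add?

€45.09

Canvas tote bag €10.72: general merchandise → 6.25% → €0.67
T-shirt €19.92: clothing and footwear → 0% → €0.00
Dresser €547.49: household furniture → 5.25% + 2% surcharge = 7.25% → €39.69
Hoodie €74.21: clothing and footwear → 0% → €0.00
Pizza slice €5.56: prepared food → 6.5% → €0.36
Running shoes €53.46: clothing and footwear → 0% → €0.00
Side table €56.52: household furniture → 5.25% → €2.97
Café latte €6.52: prepared food → 6.5% → €0.42
Snow pants €109.11: clothing and footwear → 0% → €0.00
Spiral notebook €6.79: general merchandise → 6.25% → €0.42
Blazer €150.08: clothing and footwear → 0% → €0.00
Hot soup (large) €8.66: prepared food → 6.5% → €0.56
Total tax = €0.67 + €39.69 + €0.36 + €2.97 + €0.42 + €0.42 + €0.56 = €45.09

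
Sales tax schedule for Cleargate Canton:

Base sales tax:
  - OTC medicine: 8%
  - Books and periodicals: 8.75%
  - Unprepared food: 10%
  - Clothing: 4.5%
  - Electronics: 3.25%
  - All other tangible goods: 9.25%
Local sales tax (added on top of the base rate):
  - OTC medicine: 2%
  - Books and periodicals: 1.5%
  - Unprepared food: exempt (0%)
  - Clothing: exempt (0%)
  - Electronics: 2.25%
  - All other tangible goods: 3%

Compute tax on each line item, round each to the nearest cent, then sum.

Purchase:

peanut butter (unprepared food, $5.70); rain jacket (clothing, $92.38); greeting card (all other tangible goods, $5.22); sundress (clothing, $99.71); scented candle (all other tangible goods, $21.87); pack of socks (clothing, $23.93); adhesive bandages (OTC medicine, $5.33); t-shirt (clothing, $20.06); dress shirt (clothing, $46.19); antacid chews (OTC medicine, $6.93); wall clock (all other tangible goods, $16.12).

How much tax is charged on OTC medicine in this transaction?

Adhesive bandages $5.33: OTC medicine → 8% + 2% local = 10% → $0.53
Antacid chews $6.93: OTC medicine → 8% + 2% local = 10% → $0.69
Tax on OTC medicine = $0.53 + $0.69 = $1.22

$1.22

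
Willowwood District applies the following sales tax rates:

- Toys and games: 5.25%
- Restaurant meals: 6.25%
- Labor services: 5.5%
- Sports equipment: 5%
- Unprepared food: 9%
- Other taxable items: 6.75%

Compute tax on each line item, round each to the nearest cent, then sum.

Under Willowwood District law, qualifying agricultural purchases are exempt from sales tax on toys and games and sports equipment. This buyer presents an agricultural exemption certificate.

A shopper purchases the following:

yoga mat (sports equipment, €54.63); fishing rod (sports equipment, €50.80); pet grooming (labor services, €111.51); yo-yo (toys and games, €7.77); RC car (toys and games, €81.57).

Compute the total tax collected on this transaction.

Yoga mat €54.63: sports equipment, buyer-exempt → 0% → €0.00
Fishing rod €50.80: sports equipment, buyer-exempt → 0% → €0.00
Pet grooming €111.51: labor services → 5.5% → €6.13
Yo-yo €7.77: toys and games, buyer-exempt → 0% → €0.00
RC car €81.57: toys and games, buyer-exempt → 0% → €0.00
Total tax = €6.13

€6.13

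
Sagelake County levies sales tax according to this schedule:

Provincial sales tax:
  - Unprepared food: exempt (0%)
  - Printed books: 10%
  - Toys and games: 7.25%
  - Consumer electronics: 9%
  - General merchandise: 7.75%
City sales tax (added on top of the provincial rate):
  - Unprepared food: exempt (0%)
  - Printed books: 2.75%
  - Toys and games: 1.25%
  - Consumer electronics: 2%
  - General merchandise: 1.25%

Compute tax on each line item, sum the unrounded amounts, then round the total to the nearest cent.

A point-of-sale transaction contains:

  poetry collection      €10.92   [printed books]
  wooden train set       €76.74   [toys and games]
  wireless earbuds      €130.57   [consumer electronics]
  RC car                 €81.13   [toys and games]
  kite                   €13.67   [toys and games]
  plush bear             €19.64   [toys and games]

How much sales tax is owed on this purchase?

€32.01

Poetry collection €10.92: printed books → 10% + 2.75% city = 12.75% → €1.3923
Wooden train set €76.74: toys and games → 7.25% + 1.25% city = 8.5% → €6.5229
Wireless earbuds €130.57: consumer electronics → 9% + 2% city = 11% → €14.3627
RC car €81.13: toys and games → 7.25% + 1.25% city = 8.5% → €6.89605
Kite €13.67: toys and games → 7.25% + 1.25% city = 8.5% → €1.16195
Plush bear €19.64: toys and games → 7.25% + 1.25% city = 8.5% → €1.6694
Unrounded tax sum = €32.0053 → €32.01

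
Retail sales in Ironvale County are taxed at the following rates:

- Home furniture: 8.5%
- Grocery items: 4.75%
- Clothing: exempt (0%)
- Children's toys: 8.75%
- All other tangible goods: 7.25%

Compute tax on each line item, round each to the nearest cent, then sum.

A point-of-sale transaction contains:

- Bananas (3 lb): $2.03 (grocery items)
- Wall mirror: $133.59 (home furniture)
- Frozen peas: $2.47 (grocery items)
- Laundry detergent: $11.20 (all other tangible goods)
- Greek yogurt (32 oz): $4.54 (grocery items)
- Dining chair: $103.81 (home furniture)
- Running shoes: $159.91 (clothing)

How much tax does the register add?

$21.43

Bananas (3 lb) $2.03: grocery items → 4.75% → $0.10
Wall mirror $133.59: home furniture → 8.5% → $11.36
Frozen peas $2.47: grocery items → 4.75% → $0.12
Laundry detergent $11.20: all other tangible goods → 7.25% → $0.81
Greek yogurt (32 oz) $4.54: grocery items → 4.75% → $0.22
Dining chair $103.81: home furniture → 8.5% → $8.82
Running shoes $159.91: clothing → 0% → $0.00
Total tax = $0.10 + $11.36 + $0.12 + $0.81 + $0.22 + $8.82 = $21.43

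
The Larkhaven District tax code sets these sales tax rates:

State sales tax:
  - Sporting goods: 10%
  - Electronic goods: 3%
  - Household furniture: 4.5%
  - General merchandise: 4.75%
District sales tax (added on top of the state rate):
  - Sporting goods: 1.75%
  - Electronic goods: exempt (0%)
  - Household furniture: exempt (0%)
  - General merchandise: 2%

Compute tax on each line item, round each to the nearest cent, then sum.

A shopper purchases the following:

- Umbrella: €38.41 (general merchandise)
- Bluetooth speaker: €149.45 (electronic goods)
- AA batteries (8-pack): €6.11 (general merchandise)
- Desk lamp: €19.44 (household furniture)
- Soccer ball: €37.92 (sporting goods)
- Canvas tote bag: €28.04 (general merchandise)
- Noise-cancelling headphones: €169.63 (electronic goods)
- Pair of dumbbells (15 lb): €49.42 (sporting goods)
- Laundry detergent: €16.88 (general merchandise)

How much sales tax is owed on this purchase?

Umbrella €38.41: general merchandise → 4.75% + 2% district = 6.75% → €2.59
Bluetooth speaker €149.45: electronic goods → 3% + 0% district = 3% → €4.48
AA batteries (8-pack) €6.11: general merchandise → 4.75% + 2% district = 6.75% → €0.41
Desk lamp €19.44: household furniture → 4.5% + 0% district = 4.5% → €0.87
Soccer ball €37.92: sporting goods → 10% + 1.75% district = 11.75% → €4.46
Canvas tote bag €28.04: general merchandise → 4.75% + 2% district = 6.75% → €1.89
Noise-cancelling headphones €169.63: electronic goods → 3% + 0% district = 3% → €5.09
Pair of dumbbells (15 lb) €49.42: sporting goods → 10% + 1.75% district = 11.75% → €5.81
Laundry detergent €16.88: general merchandise → 4.75% + 2% district = 6.75% → €1.14
Total tax = €2.59 + €4.48 + €0.41 + €0.87 + €4.46 + €1.89 + €5.09 + €5.81 + €1.14 = €26.74

€26.74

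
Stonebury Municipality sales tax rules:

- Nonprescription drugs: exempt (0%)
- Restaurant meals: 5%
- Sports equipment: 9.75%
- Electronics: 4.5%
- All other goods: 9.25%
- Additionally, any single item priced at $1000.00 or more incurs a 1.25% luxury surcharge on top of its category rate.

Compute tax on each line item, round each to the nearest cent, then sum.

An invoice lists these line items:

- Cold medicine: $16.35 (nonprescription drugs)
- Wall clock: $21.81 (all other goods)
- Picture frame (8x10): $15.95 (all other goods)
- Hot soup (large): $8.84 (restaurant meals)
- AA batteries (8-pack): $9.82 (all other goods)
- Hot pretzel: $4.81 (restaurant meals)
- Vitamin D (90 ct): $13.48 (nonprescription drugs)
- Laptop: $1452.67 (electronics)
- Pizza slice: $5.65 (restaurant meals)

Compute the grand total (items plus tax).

$1638.28

Cold medicine $16.35: nonprescription drugs → 0% → $0.00
Wall clock $21.81: all other goods → 9.25% → $2.02
Picture frame (8x10) $15.95: all other goods → 9.25% → $1.48
Hot soup (large) $8.84: restaurant meals → 5% → $0.44
AA batteries (8-pack) $9.82: all other goods → 9.25% → $0.91
Hot pretzel $4.81: restaurant meals → 5% → $0.24
Vitamin D (90 ct) $13.48: nonprescription drugs → 0% → $0.00
Laptop $1452.67: electronics → 4.5% + 1.25% surcharge = 5.75% → $83.53
Pizza slice $5.65: restaurant meals → 5% → $0.28
Subtotal = $1549.38; tax = $88.90; total due = $1638.28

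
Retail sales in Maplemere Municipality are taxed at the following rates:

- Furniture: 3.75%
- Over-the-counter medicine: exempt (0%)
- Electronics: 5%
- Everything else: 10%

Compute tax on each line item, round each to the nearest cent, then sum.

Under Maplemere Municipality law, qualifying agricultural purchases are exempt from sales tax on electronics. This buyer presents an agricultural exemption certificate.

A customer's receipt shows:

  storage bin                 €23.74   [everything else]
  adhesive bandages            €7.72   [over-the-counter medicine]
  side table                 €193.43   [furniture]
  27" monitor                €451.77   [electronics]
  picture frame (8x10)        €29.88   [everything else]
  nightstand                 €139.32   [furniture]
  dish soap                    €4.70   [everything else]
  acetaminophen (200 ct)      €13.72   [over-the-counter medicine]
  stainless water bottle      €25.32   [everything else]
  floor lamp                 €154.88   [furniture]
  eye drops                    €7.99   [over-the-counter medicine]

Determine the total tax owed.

Storage bin €23.74: everything else → 10% → €2.37
Adhesive bandages €7.72: over-the-counter medicine → 0% → €0.00
Side table €193.43: furniture → 3.75% → €7.25
27" monitor €451.77: electronics, buyer-exempt → 0% → €0.00
Picture frame (8x10) €29.88: everything else → 10% → €2.99
Nightstand €139.32: furniture → 3.75% → €5.22
Dish soap €4.70: everything else → 10% → €0.47
Acetaminophen (200 ct) €13.72: over-the-counter medicine → 0% → €0.00
Stainless water bottle €25.32: everything else → 10% → €2.53
Floor lamp €154.88: furniture → 3.75% → €5.81
Eye drops €7.99: over-the-counter medicine → 0% → €0.00
Total tax = €2.37 + €7.25 + €2.99 + €5.22 + €0.47 + €2.53 + €5.81 = €26.64

€26.64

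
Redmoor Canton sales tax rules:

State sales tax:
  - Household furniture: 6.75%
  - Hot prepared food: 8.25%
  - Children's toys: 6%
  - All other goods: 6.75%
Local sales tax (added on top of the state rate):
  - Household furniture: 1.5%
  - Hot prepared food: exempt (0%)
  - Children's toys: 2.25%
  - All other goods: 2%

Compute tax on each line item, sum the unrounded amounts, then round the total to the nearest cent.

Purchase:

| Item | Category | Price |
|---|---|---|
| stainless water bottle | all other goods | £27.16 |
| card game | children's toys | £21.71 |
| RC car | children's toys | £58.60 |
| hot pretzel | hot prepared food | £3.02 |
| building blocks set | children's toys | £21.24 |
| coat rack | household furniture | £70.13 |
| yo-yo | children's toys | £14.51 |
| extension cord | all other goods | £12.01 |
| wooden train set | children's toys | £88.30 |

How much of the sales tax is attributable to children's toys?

£16.86

Card game £21.71: children's toys → 6% + 2.25% local = 8.25% → £1.791075
RC car £58.60: children's toys → 6% + 2.25% local = 8.25% → £4.8345
Building blocks set £21.24: children's toys → 6% + 2.25% local = 8.25% → £1.7523
Yo-yo £14.51: children's toys → 6% + 2.25% local = 8.25% → £1.197075
Wooden train set £88.30: children's toys → 6% + 2.25% local = 8.25% → £7.28475
Tax on children's toys: unrounded sum = £16.8597 → £16.86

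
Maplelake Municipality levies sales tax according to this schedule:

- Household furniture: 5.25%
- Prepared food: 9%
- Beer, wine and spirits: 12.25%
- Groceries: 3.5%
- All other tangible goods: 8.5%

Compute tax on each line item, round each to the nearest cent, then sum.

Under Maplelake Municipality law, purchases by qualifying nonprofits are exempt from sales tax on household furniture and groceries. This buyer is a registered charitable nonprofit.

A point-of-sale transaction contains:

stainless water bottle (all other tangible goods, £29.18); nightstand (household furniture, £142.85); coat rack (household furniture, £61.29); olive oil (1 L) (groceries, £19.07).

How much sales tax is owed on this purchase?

£2.48

Stainless water bottle £29.18: all other tangible goods → 8.5% → £2.48
Nightstand £142.85: household furniture, buyer-exempt → 0% → £0.00
Coat rack £61.29: household furniture, buyer-exempt → 0% → £0.00
Olive oil (1 L) £19.07: groceries, buyer-exempt → 0% → £0.00
Total tax = £2.48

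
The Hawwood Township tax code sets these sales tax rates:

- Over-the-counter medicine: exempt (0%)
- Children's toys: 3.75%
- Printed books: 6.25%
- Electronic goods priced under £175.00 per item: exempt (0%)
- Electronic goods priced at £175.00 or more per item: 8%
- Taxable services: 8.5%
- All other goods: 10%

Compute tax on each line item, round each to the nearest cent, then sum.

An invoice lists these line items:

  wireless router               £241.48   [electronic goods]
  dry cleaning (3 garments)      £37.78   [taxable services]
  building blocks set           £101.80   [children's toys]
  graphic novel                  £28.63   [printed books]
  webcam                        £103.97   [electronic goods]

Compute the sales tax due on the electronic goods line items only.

Wireless router £241.48: electronic goods, £175.00 or more → 8% → £19.32
Webcam £103.97: electronic goods, under £175.00 → 0% → £0.00
Tax on electronic goods = £19.32 + £0.00 = £19.32

£19.32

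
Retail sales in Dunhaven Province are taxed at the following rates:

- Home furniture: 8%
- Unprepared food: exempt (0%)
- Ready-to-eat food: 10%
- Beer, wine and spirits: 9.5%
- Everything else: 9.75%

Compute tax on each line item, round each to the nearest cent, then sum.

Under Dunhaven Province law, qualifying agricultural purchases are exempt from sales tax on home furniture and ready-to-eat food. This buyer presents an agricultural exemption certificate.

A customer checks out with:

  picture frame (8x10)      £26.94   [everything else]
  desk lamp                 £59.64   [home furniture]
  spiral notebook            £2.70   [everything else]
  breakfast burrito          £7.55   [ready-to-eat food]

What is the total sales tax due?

£2.89

Picture frame (8x10) £26.94: everything else → 9.75% → £2.63
Desk lamp £59.64: home furniture, buyer-exempt → 0% → £0.00
Spiral notebook £2.70: everything else → 9.75% → £0.26
Breakfast burrito £7.55: ready-to-eat food, buyer-exempt → 0% → £0.00
Total tax = £2.63 + £0.26 = £2.89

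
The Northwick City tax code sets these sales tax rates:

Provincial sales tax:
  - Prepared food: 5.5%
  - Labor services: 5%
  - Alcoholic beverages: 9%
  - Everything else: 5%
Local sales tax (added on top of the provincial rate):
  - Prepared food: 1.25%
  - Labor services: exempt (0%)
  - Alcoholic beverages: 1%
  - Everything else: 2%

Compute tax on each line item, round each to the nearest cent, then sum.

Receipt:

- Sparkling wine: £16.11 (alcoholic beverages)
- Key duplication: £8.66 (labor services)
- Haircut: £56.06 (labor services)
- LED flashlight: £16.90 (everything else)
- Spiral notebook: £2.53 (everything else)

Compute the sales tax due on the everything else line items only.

£1.36

LED flashlight £16.90: everything else → 5% + 2% local = 7% → £1.18
Spiral notebook £2.53: everything else → 5% + 2% local = 7% → £0.18
Tax on everything else = £1.18 + £0.18 = £1.36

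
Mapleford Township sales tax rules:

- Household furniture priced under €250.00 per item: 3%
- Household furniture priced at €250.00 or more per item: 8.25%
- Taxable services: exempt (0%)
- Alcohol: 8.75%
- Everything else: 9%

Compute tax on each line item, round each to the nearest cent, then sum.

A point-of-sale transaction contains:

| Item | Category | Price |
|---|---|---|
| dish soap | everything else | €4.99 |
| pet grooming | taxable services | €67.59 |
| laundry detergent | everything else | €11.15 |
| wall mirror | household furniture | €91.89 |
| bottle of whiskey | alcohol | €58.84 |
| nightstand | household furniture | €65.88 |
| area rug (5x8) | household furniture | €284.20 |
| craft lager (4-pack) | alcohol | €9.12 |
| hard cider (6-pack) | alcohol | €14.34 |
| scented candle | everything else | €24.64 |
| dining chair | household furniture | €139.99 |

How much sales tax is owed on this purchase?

Dish soap €4.99: everything else → 9% → €0.45
Pet grooming €67.59: taxable services → 0% → €0.00
Laundry detergent €11.15: everything else → 9% → €1.00
Wall mirror €91.89: household furniture, under €250.00 → 3% → €2.76
Bottle of whiskey €58.84: alcohol → 8.75% → €5.15
Nightstand €65.88: household furniture, under €250.00 → 3% → €1.98
Area rug (5x8) €284.20: household furniture, €250.00 or more → 8.25% → €23.45
Craft lager (4-pack) €9.12: alcohol → 8.75% → €0.80
Hard cider (6-pack) €14.34: alcohol → 8.75% → €1.25
Scented candle €24.64: everything else → 9% → €2.22
Dining chair €139.99: household furniture, under €250.00 → 3% → €4.20
Total tax = €0.45 + €1.00 + €2.76 + €5.15 + €1.98 + €23.45 + €0.80 + €1.25 + €2.22 + €4.20 = €43.26

€43.26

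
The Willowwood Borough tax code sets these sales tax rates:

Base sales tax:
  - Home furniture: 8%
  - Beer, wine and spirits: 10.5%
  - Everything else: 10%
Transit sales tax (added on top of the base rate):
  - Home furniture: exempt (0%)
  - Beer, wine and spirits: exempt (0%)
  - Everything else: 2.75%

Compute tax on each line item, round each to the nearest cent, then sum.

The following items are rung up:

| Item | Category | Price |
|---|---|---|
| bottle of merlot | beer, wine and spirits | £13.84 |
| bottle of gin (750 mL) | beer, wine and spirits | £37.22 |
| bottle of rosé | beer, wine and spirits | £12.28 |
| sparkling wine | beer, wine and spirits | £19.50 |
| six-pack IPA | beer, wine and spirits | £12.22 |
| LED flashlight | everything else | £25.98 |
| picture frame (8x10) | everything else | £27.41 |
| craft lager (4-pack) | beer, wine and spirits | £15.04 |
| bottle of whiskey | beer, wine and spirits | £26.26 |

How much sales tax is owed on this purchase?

£21.12

Bottle of merlot £13.84: beer, wine and spirits → 10.5% + 0% transit = 10.5% → £1.45
Bottle of gin (750 mL) £37.22: beer, wine and spirits → 10.5% + 0% transit = 10.5% → £3.91
Bottle of rosé £12.28: beer, wine and spirits → 10.5% + 0% transit = 10.5% → £1.29
Sparkling wine £19.50: beer, wine and spirits → 10.5% + 0% transit = 10.5% → £2.05
Six-pack IPA £12.22: beer, wine and spirits → 10.5% + 0% transit = 10.5% → £1.28
LED flashlight £25.98: everything else → 10% + 2.75% transit = 12.75% → £3.31
Picture frame (8x10) £27.41: everything else → 10% + 2.75% transit = 12.75% → £3.49
Craft lager (4-pack) £15.04: beer, wine and spirits → 10.5% + 0% transit = 10.5% → £1.58
Bottle of whiskey £26.26: beer, wine and spirits → 10.5% + 0% transit = 10.5% → £2.76
Total tax = £1.45 + £3.91 + £1.29 + £2.05 + £1.28 + £3.31 + £3.49 + £1.58 + £2.76 = £21.12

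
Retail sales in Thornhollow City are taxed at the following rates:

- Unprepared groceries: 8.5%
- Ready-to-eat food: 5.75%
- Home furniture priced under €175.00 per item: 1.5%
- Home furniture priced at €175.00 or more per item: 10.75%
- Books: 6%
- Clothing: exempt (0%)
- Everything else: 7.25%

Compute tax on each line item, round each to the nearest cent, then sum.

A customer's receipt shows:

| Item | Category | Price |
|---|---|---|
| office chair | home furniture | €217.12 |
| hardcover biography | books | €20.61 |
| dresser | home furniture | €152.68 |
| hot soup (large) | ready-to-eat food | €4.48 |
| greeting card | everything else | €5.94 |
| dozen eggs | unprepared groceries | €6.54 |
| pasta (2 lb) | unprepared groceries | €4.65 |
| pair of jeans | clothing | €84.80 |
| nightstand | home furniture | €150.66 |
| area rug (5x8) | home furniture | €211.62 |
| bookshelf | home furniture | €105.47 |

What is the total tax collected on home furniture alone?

Office chair €217.12: home furniture, €175.00 or more → 10.75% → €23.34
Dresser €152.68: home furniture, under €175.00 → 1.5% → €2.29
Nightstand €150.66: home furniture, under €175.00 → 1.5% → €2.26
Area rug (5x8) €211.62: home furniture, €175.00 or more → 10.75% → €22.75
Bookshelf €105.47: home furniture, under €175.00 → 1.5% → €1.58
Tax on home furniture = €23.34 + €2.29 + €2.26 + €22.75 + €1.58 = €52.22

€52.22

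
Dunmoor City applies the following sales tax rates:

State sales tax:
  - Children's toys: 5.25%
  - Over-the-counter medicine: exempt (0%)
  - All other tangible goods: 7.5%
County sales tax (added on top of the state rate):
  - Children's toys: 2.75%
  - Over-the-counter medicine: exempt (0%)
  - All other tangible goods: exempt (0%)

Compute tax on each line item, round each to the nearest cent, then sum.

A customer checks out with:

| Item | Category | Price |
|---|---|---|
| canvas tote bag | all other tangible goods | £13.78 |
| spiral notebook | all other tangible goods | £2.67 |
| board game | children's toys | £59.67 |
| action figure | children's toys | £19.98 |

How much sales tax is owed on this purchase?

Canvas tote bag £13.78: all other tangible goods → 7.5% + 0% county = 7.5% → £1.03
Spiral notebook £2.67: all other tangible goods → 7.5% + 0% county = 7.5% → £0.20
Board game £59.67: children's toys → 5.25% + 2.75% county = 8% → £4.77
Action figure £19.98: children's toys → 5.25% + 2.75% county = 8% → £1.60
Total tax = £1.03 + £0.20 + £4.77 + £1.60 = £7.60

£7.60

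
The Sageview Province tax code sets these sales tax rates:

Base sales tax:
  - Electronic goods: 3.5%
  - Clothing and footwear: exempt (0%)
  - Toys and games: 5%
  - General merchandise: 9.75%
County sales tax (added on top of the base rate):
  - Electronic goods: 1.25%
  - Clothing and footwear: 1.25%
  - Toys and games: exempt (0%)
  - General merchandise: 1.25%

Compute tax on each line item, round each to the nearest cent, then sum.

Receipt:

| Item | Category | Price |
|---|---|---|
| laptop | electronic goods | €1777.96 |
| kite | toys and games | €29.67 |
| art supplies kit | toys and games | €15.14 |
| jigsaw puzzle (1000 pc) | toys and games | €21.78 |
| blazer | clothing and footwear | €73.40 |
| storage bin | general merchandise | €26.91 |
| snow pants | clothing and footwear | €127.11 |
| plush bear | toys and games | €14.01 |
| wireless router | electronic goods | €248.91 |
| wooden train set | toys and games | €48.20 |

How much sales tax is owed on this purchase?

Laptop €1777.96: electronic goods → 3.5% + 1.25% county = 4.75% → €84.45
Kite €29.67: toys and games → 5% + 0% county = 5% → €1.48
Art supplies kit €15.14: toys and games → 5% + 0% county = 5% → €0.76
Jigsaw puzzle (1000 pc) €21.78: toys and games → 5% + 0% county = 5% → €1.09
Blazer €73.40: clothing and footwear → 0% + 1.25% county = 1.25% → €0.92
Storage bin €26.91: general merchandise → 9.75% + 1.25% county = 11% → €2.96
Snow pants €127.11: clothing and footwear → 0% + 1.25% county = 1.25% → €1.59
Plush bear €14.01: toys and games → 5% + 0% county = 5% → €0.70
Wireless router €248.91: electronic goods → 3.5% + 1.25% county = 4.75% → €11.82
Wooden train set €48.20: toys and games → 5% + 0% county = 5% → €2.41
Total tax = €84.45 + €1.48 + €0.76 + €1.09 + €0.92 + €2.96 + €1.59 + €0.70 + €11.82 + €2.41 = €108.18

€108.18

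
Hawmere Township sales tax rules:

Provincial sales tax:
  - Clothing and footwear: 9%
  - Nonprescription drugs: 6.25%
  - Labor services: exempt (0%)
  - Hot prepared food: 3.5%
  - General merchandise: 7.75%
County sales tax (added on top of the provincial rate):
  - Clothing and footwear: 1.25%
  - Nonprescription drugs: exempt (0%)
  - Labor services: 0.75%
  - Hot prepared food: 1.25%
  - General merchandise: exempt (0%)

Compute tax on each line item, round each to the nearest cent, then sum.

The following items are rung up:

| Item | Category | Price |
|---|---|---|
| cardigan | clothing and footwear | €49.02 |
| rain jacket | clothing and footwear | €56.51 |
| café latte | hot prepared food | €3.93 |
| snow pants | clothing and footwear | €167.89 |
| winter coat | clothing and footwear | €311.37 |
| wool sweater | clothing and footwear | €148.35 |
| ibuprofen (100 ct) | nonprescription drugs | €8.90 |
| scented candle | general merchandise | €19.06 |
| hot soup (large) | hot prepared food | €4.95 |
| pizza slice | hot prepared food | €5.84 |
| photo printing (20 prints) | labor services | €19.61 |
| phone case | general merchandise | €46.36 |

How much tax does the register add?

Cardigan €49.02: clothing and footwear → 9% + 1.25% county = 10.25% → €5.02
Rain jacket €56.51: clothing and footwear → 9% + 1.25% county = 10.25% → €5.79
Café latte €3.93: hot prepared food → 3.5% + 1.25% county = 4.75% → €0.19
Snow pants €167.89: clothing and footwear → 9% + 1.25% county = 10.25% → €17.21
Winter coat €311.37: clothing and footwear → 9% + 1.25% county = 10.25% → €31.92
Wool sweater €148.35: clothing and footwear → 9% + 1.25% county = 10.25% → €15.21
Ibuprofen (100 ct) €8.90: nonprescription drugs → 6.25% + 0% county = 6.25% → €0.56
Scented candle €19.06: general merchandise → 7.75% + 0% county = 7.75% → €1.48
Hot soup (large) €4.95: hot prepared food → 3.5% + 1.25% county = 4.75% → €0.24
Pizza slice €5.84: hot prepared food → 3.5% + 1.25% county = 4.75% → €0.28
Photo printing (20 prints) €19.61: labor services → 0% + 0.75% county = 0.75% → €0.15
Phone case €46.36: general merchandise → 7.75% + 0% county = 7.75% → €3.59
Total tax = €5.02 + €5.79 + €0.19 + €17.21 + €31.92 + €15.21 + €0.56 + €1.48 + €0.24 + €0.28 + €0.15 + €3.59 = €81.64

€81.64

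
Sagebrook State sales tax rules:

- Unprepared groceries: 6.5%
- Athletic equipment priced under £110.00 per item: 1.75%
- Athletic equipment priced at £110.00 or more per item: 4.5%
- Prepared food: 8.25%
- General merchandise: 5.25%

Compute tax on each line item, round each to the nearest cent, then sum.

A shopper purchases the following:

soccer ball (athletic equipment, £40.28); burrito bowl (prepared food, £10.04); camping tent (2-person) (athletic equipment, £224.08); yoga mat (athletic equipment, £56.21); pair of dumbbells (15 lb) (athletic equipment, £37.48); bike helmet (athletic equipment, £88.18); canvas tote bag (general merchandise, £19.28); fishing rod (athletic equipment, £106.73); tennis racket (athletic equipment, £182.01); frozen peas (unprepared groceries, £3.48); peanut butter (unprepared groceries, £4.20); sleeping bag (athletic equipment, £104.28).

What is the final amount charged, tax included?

Soccer ball £40.28: athletic equipment, under £110.00 → 1.75% → £0.70
Burrito bowl £10.04: prepared food → 8.25% → £0.83
Camping tent (2-person) £224.08: athletic equipment, £110.00 or more → 4.5% → £10.08
Yoga mat £56.21: athletic equipment, under £110.00 → 1.75% → £0.98
Pair of dumbbells (15 lb) £37.48: athletic equipment, under £110.00 → 1.75% → £0.66
Bike helmet £88.18: athletic equipment, under £110.00 → 1.75% → £1.54
Canvas tote bag £19.28: general merchandise → 5.25% → £1.01
Fishing rod £106.73: athletic equipment, under £110.00 → 1.75% → £1.87
Tennis racket £182.01: athletic equipment, £110.00 or more → 4.5% → £8.19
Frozen peas £3.48: unprepared groceries → 6.5% → £0.23
Peanut butter £4.20: unprepared groceries → 6.5% → £0.27
Sleeping bag £104.28: athletic equipment, under £110.00 → 1.75% → £1.82
Subtotal = £876.25; tax = £28.18; total due = £904.43

£904.43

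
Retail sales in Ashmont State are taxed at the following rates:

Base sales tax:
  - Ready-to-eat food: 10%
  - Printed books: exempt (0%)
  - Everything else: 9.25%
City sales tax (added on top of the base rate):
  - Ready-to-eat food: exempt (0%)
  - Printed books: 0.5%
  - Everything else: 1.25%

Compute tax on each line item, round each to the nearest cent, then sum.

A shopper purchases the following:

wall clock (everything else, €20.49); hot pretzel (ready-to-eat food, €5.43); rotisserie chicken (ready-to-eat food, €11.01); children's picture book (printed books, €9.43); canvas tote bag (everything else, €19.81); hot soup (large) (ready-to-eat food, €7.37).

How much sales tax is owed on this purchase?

Wall clock €20.49: everything else → 9.25% + 1.25% city = 10.5% → €2.15
Hot pretzel €5.43: ready-to-eat food → 10% + 0% city = 10% → €0.54
Rotisserie chicken €11.01: ready-to-eat food → 10% + 0% city = 10% → €1.10
Children's picture book €9.43: printed books → 0% + 0.5% city = 0.5% → €0.05
Canvas tote bag €19.81: everything else → 9.25% + 1.25% city = 10.5% → €2.08
Hot soup (large) €7.37: ready-to-eat food → 10% + 0% city = 10% → €0.74
Total tax = €2.15 + €0.54 + €1.10 + €0.05 + €2.08 + €0.74 = €6.66

€6.66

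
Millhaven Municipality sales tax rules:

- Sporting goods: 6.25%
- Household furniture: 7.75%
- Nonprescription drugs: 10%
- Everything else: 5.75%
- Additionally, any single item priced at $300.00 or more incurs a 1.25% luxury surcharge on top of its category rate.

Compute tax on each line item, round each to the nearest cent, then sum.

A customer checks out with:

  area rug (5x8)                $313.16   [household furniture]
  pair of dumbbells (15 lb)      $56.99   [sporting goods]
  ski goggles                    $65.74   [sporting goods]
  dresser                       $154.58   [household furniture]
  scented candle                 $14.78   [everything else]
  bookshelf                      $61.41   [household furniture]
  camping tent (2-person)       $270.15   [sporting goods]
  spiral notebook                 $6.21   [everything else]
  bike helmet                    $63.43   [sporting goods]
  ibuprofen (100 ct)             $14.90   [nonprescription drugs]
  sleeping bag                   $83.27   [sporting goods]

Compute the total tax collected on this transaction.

Area rug (5x8) $313.16: household furniture → 7.75% + 1.25% surcharge = 9% → $28.18
Pair of dumbbells (15 lb) $56.99: sporting goods → 6.25% → $3.56
Ski goggles $65.74: sporting goods → 6.25% → $4.11
Dresser $154.58: household furniture → 7.75% → $11.98
Scented candle $14.78: everything else → 5.75% → $0.85
Bookshelf $61.41: household furniture → 7.75% → $4.76
Camping tent (2-person) $270.15: sporting goods → 6.25% → $16.88
Spiral notebook $6.21: everything else → 5.75% → $0.36
Bike helmet $63.43: sporting goods → 6.25% → $3.96
Ibuprofen (100 ct) $14.90: nonprescription drugs → 10% → $1.49
Sleeping bag $83.27: sporting goods → 6.25% → $5.20
Total tax = $28.18 + $3.56 + $4.11 + $11.98 + $0.85 + $4.76 + $16.88 + $0.36 + $3.96 + $1.49 + $5.20 = $81.33

$81.33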